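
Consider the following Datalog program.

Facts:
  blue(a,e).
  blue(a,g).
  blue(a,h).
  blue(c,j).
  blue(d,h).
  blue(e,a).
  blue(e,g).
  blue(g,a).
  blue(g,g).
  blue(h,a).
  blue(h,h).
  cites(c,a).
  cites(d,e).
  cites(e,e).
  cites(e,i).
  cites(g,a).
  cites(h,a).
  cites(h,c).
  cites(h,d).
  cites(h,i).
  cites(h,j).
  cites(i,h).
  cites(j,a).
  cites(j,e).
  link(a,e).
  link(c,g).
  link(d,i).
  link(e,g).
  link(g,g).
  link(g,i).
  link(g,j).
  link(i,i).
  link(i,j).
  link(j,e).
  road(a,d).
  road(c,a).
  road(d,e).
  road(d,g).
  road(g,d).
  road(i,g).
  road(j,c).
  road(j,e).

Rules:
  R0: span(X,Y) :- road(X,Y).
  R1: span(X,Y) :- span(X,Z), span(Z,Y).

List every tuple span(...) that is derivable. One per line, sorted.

round 1: derive span(a,d) via R0 from road(a,d)
round 1: derive span(c,a) via R0 from road(c,a)
round 1: derive span(d,e) via R0 from road(d,e)
round 1: derive span(d,g) via R0 from road(d,g)
round 1: derive span(g,d) via R0 from road(g,d)
round 1: derive span(i,g) via R0 from road(i,g)
round 1: derive span(j,c) via R0 from road(j,c)
round 1: derive span(j,e) via R0 from road(j,e)
round 2: derive span(a,e) via R1 from span(a,d), span(d,e)
round 2: derive span(a,g) via R1 from span(a,d), span(d,g)
round 2: derive span(c,d) via R1 from span(c,a), span(a,d)
round 2: derive span(d,d) via R1 from span(d,g), span(g,d)
round 2: derive span(g,e) via R1 from span(g,d), span(d,e)
round 2: derive span(g,g) via R1 from span(g,d), span(d,g)
round 2: derive span(i,d) via R1 from span(i,g), span(g,d)
round 2: derive span(j,a) via R1 from span(j,c), span(c,a)
round 3: derive span(c,e) via R1 from span(c,a), span(a,e)
round 3: derive span(c,g) via R1 from span(c,a), span(a,g)
round 3: derive span(i,e) via R1 from span(i,d), span(d,e)
round 3: derive span(j,d) via R1 from span(j,a), span(a,d)
round 3: derive span(j,g) via R1 from span(j,a), span(a,g)

span(a,d)
span(a,e)
span(a,g)
span(c,a)
span(c,d)
span(c,e)
span(c,g)
span(d,d)
span(d,e)
span(d,g)
span(g,d)
span(g,e)
span(g,g)
span(i,d)
span(i,e)
span(i,g)
span(j,a)
span(j,c)
span(j,d)
span(j,e)
span(j,g)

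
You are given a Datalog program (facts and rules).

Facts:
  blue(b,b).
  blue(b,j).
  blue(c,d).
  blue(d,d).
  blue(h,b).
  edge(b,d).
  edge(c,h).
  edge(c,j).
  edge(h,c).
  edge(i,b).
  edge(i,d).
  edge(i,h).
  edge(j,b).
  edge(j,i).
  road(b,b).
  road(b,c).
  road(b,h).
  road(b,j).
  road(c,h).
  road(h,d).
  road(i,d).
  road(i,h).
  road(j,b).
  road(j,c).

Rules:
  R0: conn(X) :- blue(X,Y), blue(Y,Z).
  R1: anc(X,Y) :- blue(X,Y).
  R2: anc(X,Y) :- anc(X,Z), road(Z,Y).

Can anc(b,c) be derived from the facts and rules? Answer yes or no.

yes

round 1: derive anc(b,b) via R1 from blue(b,b)
round 1: derive anc(b,j) via R1 from blue(b,j)
round 1: derive anc(c,d) via R1 from blue(c,d)
round 1: derive anc(d,d) via R1 from blue(d,d)
round 1: derive anc(h,b) via R1 from blue(h,b)
round 2: derive anc(b,c) via R2 from anc(b,b), road(b,c)
round 2: derive anc(b,h) via R2 from anc(b,b), road(b,h)
round 2: derive anc(h,c) via R2 from anc(h,b), road(b,c)
round 2: derive anc(h,h) via R2 from anc(h,b), road(b,h)
round 2: derive anc(h,j) via R2 from anc(h,b), road(b,j)
round 3: derive anc(b,d) via R2 from anc(b,h), road(h,d)
round 3: derive anc(h,d) via R2 from anc(h,h), road(h,d)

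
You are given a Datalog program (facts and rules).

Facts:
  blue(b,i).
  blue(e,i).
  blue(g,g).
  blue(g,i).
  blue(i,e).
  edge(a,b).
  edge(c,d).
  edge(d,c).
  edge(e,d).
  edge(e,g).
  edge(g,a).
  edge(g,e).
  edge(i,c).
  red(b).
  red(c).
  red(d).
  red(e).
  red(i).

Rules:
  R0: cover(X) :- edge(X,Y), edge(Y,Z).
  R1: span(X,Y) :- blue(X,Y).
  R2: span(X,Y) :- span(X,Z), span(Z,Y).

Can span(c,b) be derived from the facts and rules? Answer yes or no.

no

round 1: derive span(b,i) via R1 from blue(b,i)
round 1: derive span(e,i) via R1 from blue(e,i)
round 1: derive span(g,g) via R1 from blue(g,g)
round 1: derive span(g,i) via R1 from blue(g,i)
round 1: derive span(i,e) via R1 from blue(i,e)
round 2: derive span(b,e) via R2 from span(b,i), span(i,e)
round 2: derive span(e,e) via R2 from span(e,i), span(i,e)
round 2: derive span(g,e) via R2 from span(g,i), span(i,e)
round 2: derive span(i,i) via R2 from span(i,e), span(e,i)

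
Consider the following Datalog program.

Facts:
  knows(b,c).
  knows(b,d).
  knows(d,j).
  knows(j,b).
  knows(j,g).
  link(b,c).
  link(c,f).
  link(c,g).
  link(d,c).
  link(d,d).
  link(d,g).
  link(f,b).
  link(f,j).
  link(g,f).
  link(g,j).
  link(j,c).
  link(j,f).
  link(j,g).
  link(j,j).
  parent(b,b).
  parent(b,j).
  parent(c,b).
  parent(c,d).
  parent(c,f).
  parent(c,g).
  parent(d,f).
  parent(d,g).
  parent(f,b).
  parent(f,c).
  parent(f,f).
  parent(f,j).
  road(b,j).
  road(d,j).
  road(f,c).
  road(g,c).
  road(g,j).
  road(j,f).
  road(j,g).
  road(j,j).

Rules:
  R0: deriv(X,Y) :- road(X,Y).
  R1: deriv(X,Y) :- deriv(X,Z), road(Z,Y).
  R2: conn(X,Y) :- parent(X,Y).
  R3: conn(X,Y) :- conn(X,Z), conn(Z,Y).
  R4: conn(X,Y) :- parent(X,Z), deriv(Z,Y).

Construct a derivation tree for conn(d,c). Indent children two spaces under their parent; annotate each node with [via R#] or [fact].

round 1: derive deriv(b,j) via R0 from road(b,j)
round 1: derive deriv(d,j) via R0 from road(d,j)
round 1: derive deriv(f,c) via R0 from road(f,c)
round 1: derive deriv(g,c) via R0 from road(g,c)
round 1: derive deriv(g,j) via R0 from road(g,j)
round 1: derive deriv(j,f) via R0 from road(j,f)
round 1: derive deriv(j,g) via R0 from road(j,g)
round 1: derive deriv(j,j) via R0 from road(j,j)
round 1: derive conn(b,b) via R2 from parent(b,b)
round 1: derive conn(b,j) via R2 from parent(b,j)
round 1: derive conn(c,b) via R2 from parent(c,b)
round 1: derive conn(c,d) via R2 from parent(c,d)
round 1: derive conn(c,f) via R2 from parent(c,f)
round 1: derive conn(c,g) via R2 from parent(c,g)
round 1: derive conn(d,f) via R2 from parent(d,f)
round 1: derive conn(d,g) via R2 from parent(d,g)
round 1: derive conn(f,b) via R2 from parent(f,b)
round 1: derive conn(f,c) via R2 from parent(f,c)
round 1: derive conn(f,f) via R2 from parent(f,f)
round 1: derive conn(f,j) via R2 from parent(f,j)
round 2: derive deriv(b,f) via R1 from deriv(b,j), road(j,f)
round 2: derive deriv(b,g) via R1 from deriv(b,j), road(j,g)
round 2: derive deriv(d,f) via R1 from deriv(d,j), road(j,f)
round 2: derive deriv(d,g) via R1 from deriv(d,j), road(j,g)
round 2: derive deriv(g,f) via R1 from deriv(g,j), road(j,f)
round 2: derive deriv(g,g) via R1 from deriv(g,j), road(j,g)
round 2: derive deriv(j,c) via R1 from deriv(j,f), road(f,c)
round 2: derive conn(c,c) via R3 from conn(c,f), conn(f,c)
round 2: derive conn(c,j) via R3 from conn(c,b), conn(b,j)
round 2: derive conn(d,b) via R3 from conn(d,f), conn(f,b)
round 2: derive conn(d,c) via R3 from conn(d,f), conn(f,c)
round 2: derive conn(d,j) via R3 from conn(d,f), conn(f,j)
round 2: derive conn(f,d) via R3 from conn(f,c), conn(c,d)
round 2: derive conn(f,g) via R3 from conn(f,c), conn(c,g)
round 2: derive conn(b,f) via R4 from parent(b,j), deriv(j,f)
round 2: derive conn(b,g) via R4 from parent(b,j), deriv(j,g)
round 3: derive deriv(b,c) via R1 from deriv(b,f), road(f,c)
round 3: derive deriv(d,c) via R1 from deriv(d,f), road(f,c)
round 3: derive conn(b,c) via R3 from conn(b,f), conn(f,c)
round 3: derive conn(b,d) via R3 from conn(b,f), conn(f,d)
round 3: derive conn(d,d) via R3 from conn(d,c), conn(c,d)

conn(d,c)  [via R3]
  conn(d,f)  [via R2]
    parent(d,f)  [fact]
  conn(f,c)  [via R2]
    parent(f,c)  [fact]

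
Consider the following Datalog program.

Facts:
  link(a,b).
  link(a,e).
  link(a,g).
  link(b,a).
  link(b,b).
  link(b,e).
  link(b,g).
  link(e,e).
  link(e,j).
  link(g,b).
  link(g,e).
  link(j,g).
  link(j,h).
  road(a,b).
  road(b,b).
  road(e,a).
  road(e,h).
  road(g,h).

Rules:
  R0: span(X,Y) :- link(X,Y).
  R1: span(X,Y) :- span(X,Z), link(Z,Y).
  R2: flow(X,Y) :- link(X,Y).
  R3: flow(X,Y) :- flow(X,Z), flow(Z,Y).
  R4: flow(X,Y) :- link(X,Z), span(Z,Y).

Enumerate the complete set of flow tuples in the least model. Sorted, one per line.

flow(a,a)
flow(a,b)
flow(a,e)
flow(a,g)
flow(a,h)
flow(a,j)
flow(b,a)
flow(b,b)
flow(b,e)
flow(b,g)
flow(b,h)
flow(b,j)
flow(e,a)
flow(e,b)
flow(e,e)
flow(e,g)
flow(e,h)
flow(e,j)
flow(g,a)
flow(g,b)
flow(g,e)
flow(g,g)
flow(g,h)
flow(g,j)
flow(j,a)
flow(j,b)
flow(j,e)
flow(j,g)
flow(j,h)
flow(j,j)

round 1: derive span(a,b) via R0 from link(a,b)
round 1: derive span(a,e) via R0 from link(a,e)
round 1: derive span(a,g) via R0 from link(a,g)
round 1: derive span(b,a) via R0 from link(b,a)
round 1: derive span(b,b) via R0 from link(b,b)
round 1: derive span(b,e) via R0 from link(b,e)
round 1: derive span(b,g) via R0 from link(b,g)
round 1: derive span(e,e) via R0 from link(e,e)
round 1: derive span(e,j) via R0 from link(e,j)
round 1: derive span(g,b) via R0 from link(g,b)
round 1: derive span(g,e) via R0 from link(g,e)
round 1: derive span(j,g) via R0 from link(j,g)
round 1: derive span(j,h) via R0 from link(j,h)
round 1: derive flow(a,b) via R2 from link(a,b)
round 1: derive flow(a,e) via R2 from link(a,e)
round 1: derive flow(a,g) via R2 from link(a,g)
round 1: derive flow(b,a) via R2 from link(b,a)
round 1: derive flow(b,b) via R2 from link(b,b)
round 1: derive flow(b,e) via R2 from link(b,e)
round 1: derive flow(b,g) via R2 from link(b,g)
round 1: derive flow(e,e) via R2 from link(e,e)
round 1: derive flow(e,j) via R2 from link(e,j)
round 1: derive flow(g,b) via R2 from link(g,b)
round 1: derive flow(g,e) via R2 from link(g,e)
round 1: derive flow(j,g) via R2 from link(j,g)
round 1: derive flow(j,h) via R2 from link(j,h)
round 2: derive span(a,a) via R1 from span(a,b), link(b,a)
round 2: derive span(a,j) via R1 from span(a,e), link(e,j)
round 2: derive span(b,j) via R1 from span(b,e), link(e,j)
round 2: derive span(e,g) via R1 from span(e,j), link(j,g)
round 2: derive span(e,h) via R1 from span(e,j), link(j,h)
round 2: derive span(g,a) via R1 from span(g,b), link(b,a)
round 2: derive span(g,g) via R1 from span(g,b), link(b,g)
round 2: derive span(g,j) via R1 from span(g,e), link(e,j)
round 2: derive span(j,b) via R1 from span(j,g), link(g,b)
round 2: derive span(j,e) via R1 from span(j,g), link(g,e)
round 2: derive flow(a,a) via R3 from flow(a,b), flow(b,a)
round 2: derive flow(a,j) via R3 from flow(a,e), flow(e,j)
round 2: derive flow(b,j) via R3 from flow(b,e), flow(e,j)
round 2: derive flow(e,g) via R3 from flow(e,j), flow(j,g)
round 2: derive flow(e,h) via R3 from flow(e,j), flow(j,h)
round 2: derive flow(g,a) via R3 from flow(g,b), flow(b,a)
round 2: derive flow(g,g) via R3 from flow(g,b), flow(b,g)
round 2: derive flow(g,j) via R3 from flow(g,e), flow(e,j)
round 2: derive flow(j,b) via R3 from flow(j,g), flow(g,b)
round 2: derive flow(j,e) via R3 from flow(j,g), flow(g,e)
round 3: derive span(a,h) via R1 from span(a,j), link(j,h)
round 3: derive span(b,h) via R1 from span(b,j), link(j,h)
round 3: derive span(e,b) via R1 from span(e,g), link(g,b)
round 3: derive span(g,h) via R1 from span(g,j), link(j,h)
round 3: derive span(j,a) via R1 from span(j,b), link(b,a)
round 3: derive span(j,j) via R1 from span(j,e), link(e,j)
round 3: derive flow(a,h) via R3 from flow(a,e), flow(e,h)
round 3: derive flow(b,h) via R3 from flow(b,e), flow(e,h)
round 3: derive flow(e,a) via R3 from flow(e,g), flow(g,a)
round 3: derive flow(e,b) via R3 from flow(e,g), flow(g,b)
round 3: derive flow(g,h) via R3 from flow(g,e), flow(e,h)
round 3: derive flow(j,a) via R3 from flow(j,b), flow(b,a)
round 3: derive flow(j,j) via R3 from flow(j,b), flow(b,j)
round 4: derive span(e,a) via R1 from span(e,b), link(b,a)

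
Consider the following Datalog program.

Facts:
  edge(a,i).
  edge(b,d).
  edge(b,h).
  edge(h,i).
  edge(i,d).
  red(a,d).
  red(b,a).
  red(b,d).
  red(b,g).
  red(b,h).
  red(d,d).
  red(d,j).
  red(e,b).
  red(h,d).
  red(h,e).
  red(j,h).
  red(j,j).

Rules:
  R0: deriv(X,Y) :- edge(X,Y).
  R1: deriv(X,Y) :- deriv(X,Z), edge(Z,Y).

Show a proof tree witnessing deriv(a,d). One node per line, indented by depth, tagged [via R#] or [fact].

round 1: derive deriv(a,i) via R0 from edge(a,i)
round 1: derive deriv(b,d) via R0 from edge(b,d)
round 1: derive deriv(b,h) via R0 from edge(b,h)
round 1: derive deriv(h,i) via R0 from edge(h,i)
round 1: derive deriv(i,d) via R0 from edge(i,d)
round 2: derive deriv(a,d) via R1 from deriv(a,i), edge(i,d)
round 2: derive deriv(b,i) via R1 from deriv(b,h), edge(h,i)
round 2: derive deriv(h,d) via R1 from deriv(h,i), edge(i,d)

deriv(a,d)  [via R1]
  deriv(a,i)  [via R0]
    edge(a,i)  [fact]
  edge(i,d)  [fact]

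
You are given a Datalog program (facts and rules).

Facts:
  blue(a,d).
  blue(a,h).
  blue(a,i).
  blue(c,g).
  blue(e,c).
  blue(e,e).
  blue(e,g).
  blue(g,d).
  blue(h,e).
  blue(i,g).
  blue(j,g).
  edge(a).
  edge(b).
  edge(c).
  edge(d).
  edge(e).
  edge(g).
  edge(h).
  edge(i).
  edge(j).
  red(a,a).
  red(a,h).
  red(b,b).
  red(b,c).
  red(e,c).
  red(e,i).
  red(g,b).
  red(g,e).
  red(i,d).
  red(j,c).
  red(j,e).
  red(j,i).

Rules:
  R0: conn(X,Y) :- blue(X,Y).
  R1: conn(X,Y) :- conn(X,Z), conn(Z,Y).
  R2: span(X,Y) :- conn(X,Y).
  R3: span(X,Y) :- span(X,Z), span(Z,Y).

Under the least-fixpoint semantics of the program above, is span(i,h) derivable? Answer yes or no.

no

round 1: derive conn(a,d) via R0 from blue(a,d)
round 1: derive conn(a,h) via R0 from blue(a,h)
round 1: derive conn(a,i) via R0 from blue(a,i)
round 1: derive conn(c,g) via R0 from blue(c,g)
round 1: derive conn(e,c) via R0 from blue(e,c)
round 1: derive conn(e,e) via R0 from blue(e,e)
round 1: derive conn(e,g) via R0 from blue(e,g)
round 1: derive conn(g,d) via R0 from blue(g,d)
round 1: derive conn(h,e) via R0 from blue(h,e)
round 1: derive conn(i,g) via R0 from blue(i,g)
round 1: derive conn(j,g) via R0 from blue(j,g)
round 2: derive conn(a,e) via R1 from conn(a,h), conn(h,e)
round 2: derive conn(a,g) via R1 from conn(a,i), conn(i,g)
round 2: derive conn(c,d) via R1 from conn(c,g), conn(g,d)
round 2: derive conn(e,d) via R1 from conn(e,g), conn(g,d)
round 2: derive conn(h,c) via R1 from conn(h,e), conn(e,c)
round 2: derive conn(h,g) via R1 from conn(h,e), conn(e,g)
round 2: derive conn(i,d) via R1 from conn(i,g), conn(g,d)
round 2: derive conn(j,d) via R1 from conn(j,g), conn(g,d)
round 2: derive span(a,d) via R2 from conn(a,d)
round 2: derive span(a,h) via R2 from conn(a,h)
round 2: derive span(a,i) via R2 from conn(a,i)
round 2: derive span(c,g) via R2 from conn(c,g)
round 2: derive span(e,c) via R2 from conn(e,c)
round 2: derive span(e,e) via R2 from conn(e,e)
round 2: derive span(e,g) via R2 from conn(e,g)
round 2: derive span(g,d) via R2 from conn(g,d)
round 2: derive span(h,e) via R2 from conn(h,e)
round 2: derive span(i,g) via R2 from conn(i,g)
round 2: derive span(j,g) via R2 from conn(j,g)
round 3: derive conn(a,c) via R1 from conn(a,e), conn(e,c)
round 3: derive conn(h,d) via R1 from conn(h,c), conn(c,d)
round 3: derive span(a,e) via R2 from conn(a,e)
round 3: derive span(a,g) via R2 from conn(a,g)
round 3: derive span(c,d) via R2 from conn(c,d)
round 3: derive span(e,d) via R2 from conn(e,d)
round 3: derive span(h,c) via R2 from conn(h,c)
round 3: derive span(h,g) via R2 from conn(h,g)
round 3: derive span(i,d) via R2 from conn(i,d)
round 3: derive span(j,d) via R2 from conn(j,d)
round 4: derive span(a,c) via R2 from conn(a,c)
round 4: derive span(h,d) via R2 from conn(h,d)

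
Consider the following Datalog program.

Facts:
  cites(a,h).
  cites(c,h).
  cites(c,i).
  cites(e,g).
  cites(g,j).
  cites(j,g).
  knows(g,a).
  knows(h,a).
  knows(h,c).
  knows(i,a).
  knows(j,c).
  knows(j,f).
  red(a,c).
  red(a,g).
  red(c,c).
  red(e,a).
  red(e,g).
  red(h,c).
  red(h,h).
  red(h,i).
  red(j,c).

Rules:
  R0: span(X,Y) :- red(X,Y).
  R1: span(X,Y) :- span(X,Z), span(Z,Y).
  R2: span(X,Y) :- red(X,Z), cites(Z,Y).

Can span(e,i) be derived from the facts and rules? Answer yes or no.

round 1: derive span(a,c) via R0 from red(a,c)
round 1: derive span(a,g) via R0 from red(a,g)
round 1: derive span(c,c) via R0 from red(c,c)
round 1: derive span(e,a) via R0 from red(e,a)
round 1: derive span(e,g) via R0 from red(e,g)
round 1: derive span(h,c) via R0 from red(h,c)
round 1: derive span(h,h) via R0 from red(h,h)
round 1: derive span(h,i) via R0 from red(h,i)
round 1: derive span(j,c) via R0 from red(j,c)
round 1: derive span(a,h) via R2 from red(a,c), cites(c,h)
round 1: derive span(a,i) via R2 from red(a,c), cites(c,i)
round 1: derive span(a,j) via R2 from red(a,g), cites(g,j)
round 1: derive span(c,h) via R2 from red(c,c), cites(c,h)
round 1: derive span(c,i) via R2 from red(c,c), cites(c,i)
round 1: derive span(e,h) via R2 from red(e,a), cites(a,h)
round 1: derive span(e,j) via R2 from red(e,g), cites(g,j)
round 1: derive span(j,h) via R2 from red(j,c), cites(c,h)
round 1: derive span(j,i) via R2 from red(j,c), cites(c,i)
round 2: derive span(e,c) via R1 from span(e,a), span(a,c)
round 2: derive span(e,i) via R1 from span(e,a), span(a,i)

yes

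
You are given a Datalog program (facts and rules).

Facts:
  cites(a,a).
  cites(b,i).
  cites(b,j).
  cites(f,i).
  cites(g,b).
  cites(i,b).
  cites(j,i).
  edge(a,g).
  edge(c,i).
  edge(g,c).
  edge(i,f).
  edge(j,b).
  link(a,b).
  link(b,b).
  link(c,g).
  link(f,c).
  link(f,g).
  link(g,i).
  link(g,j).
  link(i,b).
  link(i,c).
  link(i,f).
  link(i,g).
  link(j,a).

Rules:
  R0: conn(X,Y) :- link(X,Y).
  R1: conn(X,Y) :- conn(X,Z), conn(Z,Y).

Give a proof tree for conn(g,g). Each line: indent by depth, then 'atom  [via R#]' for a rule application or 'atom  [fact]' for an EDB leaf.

round 1: derive conn(a,b) via R0 from link(a,b)
round 1: derive conn(b,b) via R0 from link(b,b)
round 1: derive conn(c,g) via R0 from link(c,g)
round 1: derive conn(f,c) via R0 from link(f,c)
round 1: derive conn(f,g) via R0 from link(f,g)
round 1: derive conn(g,i) via R0 from link(g,i)
round 1: derive conn(g,j) via R0 from link(g,j)
round 1: derive conn(i,b) via R0 from link(i,b)
round 1: derive conn(i,c) via R0 from link(i,c)
round 1: derive conn(i,f) via R0 from link(i,f)
round 1: derive conn(i,g) via R0 from link(i,g)
round 1: derive conn(j,a) via R0 from link(j,a)
round 2: derive conn(c,i) via R1 from conn(c,g), conn(g,i)
round 2: derive conn(c,j) via R1 from conn(c,g), conn(g,j)
round 2: derive conn(f,i) via R1 from conn(f,g), conn(g,i)
round 2: derive conn(f,j) via R1 from conn(f,g), conn(g,j)
round 2: derive conn(g,a) via R1 from conn(g,j), conn(j,a)
round 2: derive conn(g,b) via R1 from conn(g,i), conn(i,b)
round 2: derive conn(g,c) via R1 from conn(g,i), conn(i,c)
round 2: derive conn(g,f) via R1 from conn(g,i), conn(i,f)
round 2: derive conn(g,g) via R1 from conn(g,i), conn(i,g)
round 2: derive conn(i,i) via R1 from conn(i,g), conn(g,i)
round 2: derive conn(i,j) via R1 from conn(i,g), conn(g,j)
round 2: derive conn(j,b) via R1 from conn(j,a), conn(a,b)
round 3: derive conn(c,a) via R1 from conn(c,g), conn(g,a)
round 3: derive conn(c,b) via R1 from conn(c,g), conn(g,b)
round 3: derive conn(c,c) via R1 from conn(c,g), conn(g,c)
round 3: derive conn(c,f) via R1 from conn(c,g), conn(g,f)
round 3: derive conn(f,a) via R1 from conn(f,g), conn(g,a)
round 3: derive conn(f,b) via R1 from conn(f,g), conn(g,b)
round 3: derive conn(f,f) via R1 from conn(f,g), conn(g,f)
round 3: derive conn(i,a) via R1 from conn(i,g), conn(g,a)

conn(g,g)  [via R1]
  conn(g,i)  [via R0]
    link(g,i)  [fact]
  conn(i,g)  [via R0]
    link(i,g)  [fact]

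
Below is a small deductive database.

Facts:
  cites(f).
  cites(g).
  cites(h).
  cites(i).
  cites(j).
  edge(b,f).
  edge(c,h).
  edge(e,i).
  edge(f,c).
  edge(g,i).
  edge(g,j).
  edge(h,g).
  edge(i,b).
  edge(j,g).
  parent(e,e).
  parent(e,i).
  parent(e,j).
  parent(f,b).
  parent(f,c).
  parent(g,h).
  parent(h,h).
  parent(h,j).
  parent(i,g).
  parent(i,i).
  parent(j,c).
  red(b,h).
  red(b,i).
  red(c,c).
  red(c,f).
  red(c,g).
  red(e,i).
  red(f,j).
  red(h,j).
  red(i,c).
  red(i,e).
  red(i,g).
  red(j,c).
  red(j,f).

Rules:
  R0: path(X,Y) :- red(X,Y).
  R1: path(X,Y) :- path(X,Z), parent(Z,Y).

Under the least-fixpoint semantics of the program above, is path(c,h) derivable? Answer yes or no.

round 1: derive path(b,h) via R0 from red(b,h)
round 1: derive path(b,i) via R0 from red(b,i)
round 1: derive path(c,c) via R0 from red(c,c)
round 1: derive path(c,f) via R0 from red(c,f)
round 1: derive path(c,g) via R0 from red(c,g)
round 1: derive path(e,i) via R0 from red(e,i)
round 1: derive path(f,j) via R0 from red(f,j)
round 1: derive path(h,j) via R0 from red(h,j)
round 1: derive path(i,c) via R0 from red(i,c)
round 1: derive path(i,e) via R0 from red(i,e)
round 1: derive path(i,g) via R0 from red(i,g)
round 1: derive path(j,c) via R0 from red(j,c)
round 1: derive path(j,f) via R0 from red(j,f)
round 2: derive path(b,g) via R1 from path(b,i), parent(i,g)
round 2: derive path(b,j) via R1 from path(b,h), parent(h,j)
round 2: derive path(c,b) via R1 from path(c,f), parent(f,b)
round 2: derive path(c,h) via R1 from path(c,g), parent(g,h)
round 2: derive path(e,g) via R1 from path(e,i), parent(i,g)
round 2: derive path(f,c) via R1 from path(f,j), parent(j,c)
round 2: derive path(h,c) via R1 from path(h,j), parent(j,c)
round 2: derive path(i,h) via R1 from path(i,g), parent(g,h)
round 2: derive path(i,i) via R1 from path(i,e), parent(e,i)
round 2: derive path(i,j) via R1 from path(i,e), parent(e,j)
round 2: derive path(j,b) via R1 from path(j,f), parent(f,b)
round 3: derive path(b,c) via R1 from path(b,j), parent(j,c)
round 3: derive path(c,j) via R1 from path(c,h), parent(h,j)
round 3: derive path(e,h) via R1 from path(e,g), parent(g,h)
round 4: derive path(e,j) via R1 from path(e,h), parent(h,j)
round 5: derive path(e,c) via R1 from path(e,j), parent(j,c)

yes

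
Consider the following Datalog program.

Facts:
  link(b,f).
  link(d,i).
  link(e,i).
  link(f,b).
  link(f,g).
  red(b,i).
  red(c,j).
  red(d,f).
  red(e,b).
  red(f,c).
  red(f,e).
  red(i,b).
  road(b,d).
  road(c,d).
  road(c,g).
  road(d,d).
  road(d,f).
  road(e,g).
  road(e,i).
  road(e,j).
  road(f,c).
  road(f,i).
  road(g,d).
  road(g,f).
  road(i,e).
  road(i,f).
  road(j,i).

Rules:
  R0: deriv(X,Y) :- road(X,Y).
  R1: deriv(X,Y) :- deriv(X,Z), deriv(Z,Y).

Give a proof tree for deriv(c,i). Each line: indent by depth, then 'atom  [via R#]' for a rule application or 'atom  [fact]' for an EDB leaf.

round 1: derive deriv(b,d) via R0 from road(b,d)
round 1: derive deriv(c,d) via R0 from road(c,d)
round 1: derive deriv(c,g) via R0 from road(c,g)
round 1: derive deriv(d,d) via R0 from road(d,d)
round 1: derive deriv(d,f) via R0 from road(d,f)
round 1: derive deriv(e,g) via R0 from road(e,g)
round 1: derive deriv(e,i) via R0 from road(e,i)
round 1: derive deriv(e,j) via R0 from road(e,j)
round 1: derive deriv(f,c) via R0 from road(f,c)
round 1: derive deriv(f,i) via R0 from road(f,i)
round 1: derive deriv(g,d) via R0 from road(g,d)
round 1: derive deriv(g,f) via R0 from road(g,f)
round 1: derive deriv(i,e) via R0 from road(i,e)
round 1: derive deriv(i,f) via R0 from road(i,f)
round 1: derive deriv(j,i) via R0 from road(j,i)
round 2: derive deriv(b,f) via R1 from deriv(b,d), deriv(d,f)
round 2: derive deriv(c,f) via R1 from deriv(c,d), deriv(d,f)
round 2: derive deriv(d,c) via R1 from deriv(d,f), deriv(f,c)
round 2: derive deriv(d,i) via R1 from deriv(d,f), deriv(f,i)
round 2: derive deriv(e,d) via R1 from deriv(e,g), deriv(g,d)
round 2: derive deriv(e,e) via R1 from deriv(e,i), deriv(i,e)
round 2: derive deriv(e,f) via R1 from deriv(e,g), deriv(g,f)
round 2: derive deriv(f,d) via R1 from deriv(f,c), deriv(c,d)
round 2: derive deriv(f,e) via R1 from deriv(f,i), deriv(i,e)
round 2: derive deriv(f,f) via R1 from deriv(f,i), deriv(i,f)
round 2: derive deriv(f,g) via R1 from deriv(f,c), deriv(c,g)
round 2: derive deriv(g,c) via R1 from deriv(g,f), deriv(f,c)
round 2: derive deriv(g,i) via R1 from deriv(g,f), deriv(f,i)
round 2: derive deriv(i,c) via R1 from deriv(i,f), deriv(f,c)
round 2: derive deriv(i,g) via R1 from deriv(i,e), deriv(e,g)
round 2: derive deriv(i,i) via R1 from deriv(i,e), deriv(e,i)
round 2: derive deriv(i,j) via R1 from deriv(i,e), deriv(e,j)
round 2: derive deriv(j,e) via R1 from deriv(j,i), deriv(i,e)
round 2: derive deriv(j,f) via R1 from deriv(j,i), deriv(i,f)
round 3: derive deriv(b,c) via R1 from deriv(b,d), deriv(d,c)
round 3: derive deriv(b,e) via R1 from deriv(b,f), deriv(f,e)
round 3: derive deriv(b,g) via R1 from deriv(b,f), deriv(f,g)
round 3: derive deriv(b,i) via R1 from deriv(b,d), deriv(d,i)
round 3: derive deriv(c,c) via R1 from deriv(c,d), deriv(d,c)
round 3: derive deriv(c,e) via R1 from deriv(c,f), deriv(f,e)
round 3: derive deriv(c,i) via R1 from deriv(c,d), deriv(d,i)
round 3: derive deriv(d,e) via R1 from deriv(d,f), deriv(f,e)
round 3: derive deriv(d,g) via R1 from deriv(d,c), deriv(c,g)
round 3: derive deriv(d,j) via R1 from deriv(d,i), deriv(i,j)
round 3: derive deriv(e,c) via R1 from deriv(e,d), deriv(d,c)
round 3: derive deriv(f,j) via R1 from deriv(f,e), deriv(e,j)
round 3: derive deriv(g,e) via R1 from deriv(g,f), deriv(f,e)
round 3: derive deriv(g,g) via R1 from deriv(g,c), deriv(c,g)
round 3: derive deriv(g,j) via R1 from deriv(g,i), deriv(i,j)
round 3: derive deriv(i,d) via R1 from deriv(i,c), deriv(c,d)
round 3: derive deriv(j,c) via R1 from deriv(j,f), deriv(f,c)
round 3: derive deriv(j,d) via R1 from deriv(j,e), deriv(e,d)
round 3: derive deriv(j,g) via R1 from deriv(j,e), deriv(e,g)
round 3: derive deriv(j,j) via R1 from deriv(j,e), deriv(e,j)
round 4: derive deriv(b,j) via R1 from deriv(b,d), deriv(d,j)
round 4: derive deriv(c,j) via R1 from deriv(c,d), deriv(d,j)

deriv(c,i)  [via R1]
  deriv(c,d)  [via R0]
    road(c,d)  [fact]
  deriv(d,i)  [via R1]
    deriv(d,f)  [via R0]
      road(d,f)  [fact]
    deriv(f,i)  [via R0]
      road(f,i)  [fact]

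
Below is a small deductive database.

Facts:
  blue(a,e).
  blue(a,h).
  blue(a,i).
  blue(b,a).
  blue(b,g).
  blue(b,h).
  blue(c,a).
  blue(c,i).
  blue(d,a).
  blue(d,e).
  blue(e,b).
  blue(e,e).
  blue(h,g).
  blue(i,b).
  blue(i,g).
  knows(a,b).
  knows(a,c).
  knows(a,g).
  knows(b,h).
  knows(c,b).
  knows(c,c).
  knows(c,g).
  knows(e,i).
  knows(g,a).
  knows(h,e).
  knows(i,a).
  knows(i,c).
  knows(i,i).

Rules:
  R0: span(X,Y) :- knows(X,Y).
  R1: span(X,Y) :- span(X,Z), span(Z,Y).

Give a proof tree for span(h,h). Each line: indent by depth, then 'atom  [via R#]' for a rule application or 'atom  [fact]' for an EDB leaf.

span(h,h)  [via R1]
  span(h,a)  [via R1]
    span(h,e)  [via R0]
      knows(h,e)  [fact]
    span(e,a)  [via R1]
      span(e,i)  [via R0]
        knows(e,i)  [fact]
      span(i,a)  [via R0]
        knows(i,a)  [fact]
  span(a,h)  [via R1]
    span(a,b)  [via R0]
      knows(a,b)  [fact]
    span(b,h)  [via R0]
      knows(b,h)  [fact]

round 1: derive span(a,b) via R0 from knows(a,b)
round 1: derive span(a,c) via R0 from knows(a,c)
round 1: derive span(a,g) via R0 from knows(a,g)
round 1: derive span(b,h) via R0 from knows(b,h)
round 1: derive span(c,b) via R0 from knows(c,b)
round 1: derive span(c,c) via R0 from knows(c,c)
round 1: derive span(c,g) via R0 from knows(c,g)
round 1: derive span(e,i) via R0 from knows(e,i)
round 1: derive span(g,a) via R0 from knows(g,a)
round 1: derive span(h,e) via R0 from knows(h,e)
round 1: derive span(i,a) via R0 from knows(i,a)
round 1: derive span(i,c) via R0 from knows(i,c)
round 1: derive span(i,i) via R0 from knows(i,i)
round 2: derive span(a,a) via R1 from span(a,g), span(g,a)
round 2: derive span(a,h) via R1 from span(a,b), span(b,h)
round 2: derive span(b,e) via R1 from span(b,h), span(h,e)
round 2: derive span(c,a) via R1 from span(c,g), span(g,a)
round 2: derive span(c,h) via R1 from span(c,b), span(b,h)
round 2: derive span(e,a) via R1 from span(e,i), span(i,a)
round 2: derive span(e,c) via R1 from span(e,i), span(i,c)
round 2: derive span(g,b) via R1 from span(g,a), span(a,b)
round 2: derive span(g,c) via R1 from span(g,a), span(a,c)
round 2: derive span(g,g) via R1 from span(g,a), span(a,g)
round 2: derive span(h,i) via R1 from span(h,e), span(e,i)
round 2: derive span(i,b) via R1 from span(i,a), span(a,b)
round 2: derive span(i,g) via R1 from span(i,a), span(a,g)
round 3: derive span(a,e) via R1 from span(a,b), span(b,e)
round 3: derive span(a,i) via R1 from span(a,h), span(h,i)
round 3: derive span(b,a) via R1 from span(b,e), span(e,a)
round 3: derive span(b,c) via R1 from span(b,e), span(e,c)
round 3: derive span(b,i) via R1 from span(b,e), span(e,i)
round 3: derive span(c,e) via R1 from span(c,b), span(b,e)
round 3: derive span(c,i) via R1 from span(c,h), span(h,i)
round 3: derive span(e,b) via R1 from span(e,a), span(a,b)
round 3: derive span(e,g) via R1 from span(e,a), span(a,g)
round 3: derive span(e,h) via R1 from span(e,a), span(a,h)
round 3: derive span(g,e) via R1 from span(g,b), span(b,e)
round 3: derive span(g,h) via R1 from span(g,a), span(a,h)
round 3: derive span(h,a) via R1 from span(h,e), span(e,a)
round 3: derive span(h,b) via R1 from span(h,i), span(i,b)
round 3: derive span(h,c) via R1 from span(h,e), span(e,c)
round 3: derive span(h,g) via R1 from span(h,i), span(i,g)
round 3: derive span(i,e) via R1 from span(i,b), span(b,e)
round 3: derive span(i,h) via R1 from span(i,a), span(a,h)
round 4: derive span(b,b) via R1 from span(b,a), span(a,b)
round 4: derive span(b,g) via R1 from span(b,a), span(a,g)
round 4: derive span(e,e) via R1 from span(e,a), span(a,e)
round 4: derive span(g,i) via R1 from span(g,a), span(a,i)
round 4: derive span(h,h) via R1 from span(h,a), span(a,h)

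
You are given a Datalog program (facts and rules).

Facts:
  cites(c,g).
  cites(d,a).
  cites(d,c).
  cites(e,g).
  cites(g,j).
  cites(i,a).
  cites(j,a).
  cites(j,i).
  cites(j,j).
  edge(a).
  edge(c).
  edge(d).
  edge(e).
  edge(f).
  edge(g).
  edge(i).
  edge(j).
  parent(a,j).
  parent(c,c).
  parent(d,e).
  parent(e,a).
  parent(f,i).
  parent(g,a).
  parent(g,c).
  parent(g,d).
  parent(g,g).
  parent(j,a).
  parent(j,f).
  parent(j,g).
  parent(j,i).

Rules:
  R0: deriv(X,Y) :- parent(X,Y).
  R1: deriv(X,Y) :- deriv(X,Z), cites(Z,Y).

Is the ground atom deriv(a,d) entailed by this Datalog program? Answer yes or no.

no

round 1: derive deriv(a,j) via R0 from parent(a,j)
round 1: derive deriv(c,c) via R0 from parent(c,c)
round 1: derive deriv(d,e) via R0 from parent(d,e)
round 1: derive deriv(e,a) via R0 from parent(e,a)
round 1: derive deriv(f,i) via R0 from parent(f,i)
round 1: derive deriv(g,a) via R0 from parent(g,a)
round 1: derive deriv(g,c) via R0 from parent(g,c)
round 1: derive deriv(g,d) via R0 from parent(g,d)
round 1: derive deriv(g,g) via R0 from parent(g,g)
round 1: derive deriv(j,a) via R0 from parent(j,a)
round 1: derive deriv(j,f) via R0 from parent(j,f)
round 1: derive deriv(j,g) via R0 from parent(j,g)
round 1: derive deriv(j,i) via R0 from parent(j,i)
round 2: derive deriv(a,a) via R1 from deriv(a,j), cites(j,a)
round 2: derive deriv(a,i) via R1 from deriv(a,j), cites(j,i)
round 2: derive deriv(c,g) via R1 from deriv(c,c), cites(c,g)
round 2: derive deriv(d,g) via R1 from deriv(d,e), cites(e,g)
round 2: derive deriv(f,a) via R1 from deriv(f,i), cites(i,a)
round 2: derive deriv(g,j) via R1 from deriv(g,g), cites(g,j)
round 2: derive deriv(j,j) via R1 from deriv(j,g), cites(g,j)
round 3: derive deriv(c,j) via R1 from deriv(c,g), cites(g,j)
round 3: derive deriv(d,j) via R1 from deriv(d,g), cites(g,j)
round 3: derive deriv(g,i) via R1 from deriv(g,j), cites(j,i)
round 4: derive deriv(c,a) via R1 from deriv(c,j), cites(j,a)
round 4: derive deriv(c,i) via R1 from deriv(c,j), cites(j,i)
round 4: derive deriv(d,a) via R1 from deriv(d,j), cites(j,a)
round 4: derive deriv(d,i) via R1 from deriv(d,j), cites(j,i)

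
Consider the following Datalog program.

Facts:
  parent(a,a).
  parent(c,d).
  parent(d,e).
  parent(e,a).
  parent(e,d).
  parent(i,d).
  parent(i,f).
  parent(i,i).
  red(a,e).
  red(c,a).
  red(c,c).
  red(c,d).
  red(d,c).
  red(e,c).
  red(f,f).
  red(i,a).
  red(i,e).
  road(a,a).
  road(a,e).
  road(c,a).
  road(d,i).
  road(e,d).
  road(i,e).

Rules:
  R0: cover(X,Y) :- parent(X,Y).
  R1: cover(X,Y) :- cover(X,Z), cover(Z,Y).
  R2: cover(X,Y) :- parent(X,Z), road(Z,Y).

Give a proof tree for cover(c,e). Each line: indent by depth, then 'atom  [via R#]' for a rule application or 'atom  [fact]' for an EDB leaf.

round 1: derive cover(a,a) via R0 from parent(a,a)
round 1: derive cover(c,d) via R0 from parent(c,d)
round 1: derive cover(d,e) via R0 from parent(d,e)
round 1: derive cover(e,a) via R0 from parent(e,a)
round 1: derive cover(e,d) via R0 from parent(e,d)
round 1: derive cover(i,d) via R0 from parent(i,d)
round 1: derive cover(i,f) via R0 from parent(i,f)
round 1: derive cover(i,i) via R0 from parent(i,i)
round 1: derive cover(a,e) via R2 from parent(a,a), road(a,e)
round 1: derive cover(c,i) via R2 from parent(c,d), road(d,i)
round 1: derive cover(d,d) via R2 from parent(d,e), road(e,d)
round 1: derive cover(e,e) via R2 from parent(e,a), road(a,e)
round 1: derive cover(e,i) via R2 from parent(e,d), road(d,i)
round 1: derive cover(i,e) via R2 from parent(i,i), road(i,e)
round 2: derive cover(a,d) via R1 from cover(a,e), cover(e,d)
round 2: derive cover(a,i) via R1 from cover(a,e), cover(e,i)
round 2: derive cover(c,e) via R1 from cover(c,d), cover(d,e)
round 2: derive cover(c,f) via R1 from cover(c,i), cover(i,f)
round 2: derive cover(d,a) via R1 from cover(d,e), cover(e,a)
round 2: derive cover(d,i) via R1 from cover(d,e), cover(e,i)
round 2: derive cover(e,f) via R1 from cover(e,i), cover(i,f)
round 2: derive cover(i,a) via R1 from cover(i,e), cover(e,a)
round 3: derive cover(a,f) via R1 from cover(a,e), cover(e,f)
round 3: derive cover(c,a) via R1 from cover(c,d), cover(d,a)
round 3: derive cover(d,f) via R1 from cover(d,e), cover(e,f)

cover(c,e)  [via R1]
  cover(c,d)  [via R0]
    parent(c,d)  [fact]
  cover(d,e)  [via R0]
    parent(d,e)  [fact]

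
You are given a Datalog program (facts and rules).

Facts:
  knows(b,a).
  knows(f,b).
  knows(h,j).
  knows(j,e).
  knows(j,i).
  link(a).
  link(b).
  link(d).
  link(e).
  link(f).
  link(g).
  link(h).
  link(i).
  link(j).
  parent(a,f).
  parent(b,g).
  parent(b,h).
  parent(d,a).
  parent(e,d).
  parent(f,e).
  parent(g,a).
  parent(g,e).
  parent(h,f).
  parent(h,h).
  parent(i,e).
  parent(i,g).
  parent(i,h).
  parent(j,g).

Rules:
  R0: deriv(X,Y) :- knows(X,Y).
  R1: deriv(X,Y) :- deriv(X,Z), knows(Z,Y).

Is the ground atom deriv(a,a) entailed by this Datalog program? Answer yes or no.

round 1: derive deriv(b,a) via R0 from knows(b,a)
round 1: derive deriv(f,b) via R0 from knows(f,b)
round 1: derive deriv(h,j) via R0 from knows(h,j)
round 1: derive deriv(j,e) via R0 from knows(j,e)
round 1: derive deriv(j,i) via R0 from knows(j,i)
round 2: derive deriv(f,a) via R1 from deriv(f,b), knows(b,a)
round 2: derive deriv(h,e) via R1 from deriv(h,j), knows(j,e)
round 2: derive deriv(h,i) via R1 from deriv(h,j), knows(j,i)

no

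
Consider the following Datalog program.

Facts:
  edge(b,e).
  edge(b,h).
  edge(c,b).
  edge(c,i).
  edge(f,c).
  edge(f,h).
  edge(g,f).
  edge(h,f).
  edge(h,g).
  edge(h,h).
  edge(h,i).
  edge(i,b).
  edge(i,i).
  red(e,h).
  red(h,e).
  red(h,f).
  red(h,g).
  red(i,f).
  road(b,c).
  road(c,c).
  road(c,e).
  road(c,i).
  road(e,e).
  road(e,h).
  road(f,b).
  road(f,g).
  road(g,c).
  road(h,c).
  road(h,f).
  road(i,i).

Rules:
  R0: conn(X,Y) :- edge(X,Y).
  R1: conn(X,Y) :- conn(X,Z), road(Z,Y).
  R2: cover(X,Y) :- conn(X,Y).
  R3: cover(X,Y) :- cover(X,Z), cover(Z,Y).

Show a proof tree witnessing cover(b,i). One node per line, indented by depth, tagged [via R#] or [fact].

cover(b,i)  [via R3]
  cover(b,h)  [via R2]
    conn(b,h)  [via R0]
      edge(b,h)  [fact]
  cover(h,i)  [via R2]
    conn(h,i)  [via R0]
      edge(h,i)  [fact]

round 1: derive conn(b,e) via R0 from edge(b,e)
round 1: derive conn(b,h) via R0 from edge(b,h)
round 1: derive conn(c,b) via R0 from edge(c,b)
round 1: derive conn(c,i) via R0 from edge(c,i)
round 1: derive conn(f,c) via R0 from edge(f,c)
round 1: derive conn(f,h) via R0 from edge(f,h)
round 1: derive conn(g,f) via R0 from edge(g,f)
round 1: derive conn(h,f) via R0 from edge(h,f)
round 1: derive conn(h,g) via R0 from edge(h,g)
round 1: derive conn(h,h) via R0 from edge(h,h)
round 1: derive conn(h,i) via R0 from edge(h,i)
round 1: derive conn(i,b) via R0 from edge(i,b)
round 1: derive conn(i,i) via R0 from edge(i,i)
round 2: derive conn(b,c) via R1 from conn(b,h), road(h,c)
round 2: derive conn(b,f) via R1 from conn(b,h), road(h,f)
round 2: derive conn(c,c) via R1 from conn(c,b), road(b,c)
round 2: derive conn(f,e) via R1 from conn(f,c), road(c,e)
round 2: derive conn(f,f) via R1 from conn(f,h), road(h,f)
round 2: derive conn(f,i) via R1 from conn(f,c), road(c,i)
round 2: derive conn(g,b) via R1 from conn(g,f), road(f,b)
round 2: derive conn(g,g) via R1 from conn(g,f), road(f,g)
round 2: derive conn(h,b) via R1 from conn(h,f), road(f,b)
round 2: derive conn(h,c) via R1 from conn(h,g), road(g,c)
round 2: derive conn(i,c) via R1 from conn(i,b), road(b,c)
round 2: derive cover(b,e) via R2 from conn(b,e)
round 2: derive cover(b,h) via R2 from conn(b,h)
round 2: derive cover(c,b) via R2 from conn(c,b)
round 2: derive cover(c,i) via R2 from conn(c,i)
round 2: derive cover(f,c) via R2 from conn(f,c)
round 2: derive cover(f,h) via R2 from conn(f,h)
round 2: derive cover(g,f) via R2 from conn(g,f)
round 2: derive cover(h,f) via R2 from conn(h,f)
round 2: derive cover(h,g) via R2 from conn(h,g)
round 2: derive cover(h,h) via R2 from conn(h,h)
round 2: derive cover(h,i) via R2 from conn(h,i)
round 2: derive cover(i,b) via R2 from conn(i,b)
round 2: derive cover(i,i) via R2 from conn(i,i)
round 3: derive conn(b,b) via R1 from conn(b,f), road(f,b)
round 3: derive conn(b,g) via R1 from conn(b,f), road(f,g)
round 3: derive conn(b,i) via R1 from conn(b,c), road(c,i)
round 3: derive conn(c,e) via R1 from conn(c,c), road(c,e)
round 3: derive conn(f,b) via R1 from conn(f,f), road(f,b)
round 3: derive conn(f,g) via R1 from conn(f,f), road(f,g)
round 3: derive conn(g,c) via R1 from conn(g,b), road(b,c)
round 3: derive conn(h,e) via R1 from conn(h,c), road(c,e)
round 3: derive conn(i,e) via R1 from conn(i,c), road(c,e)
round 3: derive cover(b,c) via R2 from conn(b,c)
round 3: derive cover(b,f) via R2 from conn(b,f)
round 3: derive cover(c,c) via R2 from conn(c,c)
round 3: derive cover(f,e) via R2 from conn(f,e)
round 3: derive cover(f,f) via R2 from conn(f,f)
round 3: derive cover(f,i) via R2 from conn(f,i)
round 3: derive cover(g,b) via R2 from conn(g,b)
round 3: derive cover(g,g) via R2 from conn(g,g)
round 3: derive cover(h,b) via R2 from conn(h,b)
round 3: derive cover(h,c) via R2 from conn(h,c)
round 3: derive cover(i,c) via R2 from conn(i,c)
round 3: derive cover(b,g) via R3 from cover(b,h), cover(h,g)
round 3: derive cover(b,i) via R3 from cover(b,h), cover(h,i)
round 3: derive cover(c,e) via R3 from cover(c,b), cover(b,e)
round 3: derive cover(c,h) via R3 from cover(c,b), cover(b,h)
round 3: derive cover(f,b) via R3 from cover(f,c), cover(c,b)
round 3: derive cover(f,g) via R3 from cover(f,h), cover(h,g)
round 3: derive cover(g,c) via R3 from cover(g,f), cover(f,c)
round 3: derive cover(g,h) via R3 from cover(g,f), cover(f,h)
round 3: derive cover(i,e) via R3 from cover(i,b), cover(b,e)
round 3: derive cover(i,h) via R3 from cover(i,b), cover(b,h)
round 4: derive conn(c,h) via R1 from conn(c,e), road(e,h)
round 4: derive conn(g,e) via R1 from conn(g,c), road(c,e)
round 4: derive conn(g,i) via R1 from conn(g,c), road(c,i)
round 4: derive conn(i,h) via R1 from conn(i,e), road(e,h)
round 4: derive cover(b,b) via R2 from conn(b,b)
round 4: derive cover(h,e) via R2 from conn(h,e)
round 4: derive cover(c,f) via R3 from cover(c,b), cover(b,f)
round 4: derive cover(c,g) via R3 from cover(c,b), cover(b,g)
round 4: derive cover(g,e) via R3 from cover(g,b), cover(b,e)
round 4: derive cover(g,i) via R3 from cover(g,b), cover(b,i)
round 4: derive cover(i,f) via R3 from cover(i,b), cover(b,f)
round 4: derive cover(i,g) via R3 from cover(i,b), cover(b,g)
round 5: derive conn(c,f) via R1 from conn(c,h), road(h,f)
round 5: derive conn(g,h) via R1 from conn(g,e), road(e,h)
round 5: derive conn(i,f) via R1 from conn(i,h), road(h,f)
round 6: derive conn(c,g) via R1 from conn(c,f), road(f,g)
round 6: derive conn(i,g) via R1 from conn(i,f), road(f,g)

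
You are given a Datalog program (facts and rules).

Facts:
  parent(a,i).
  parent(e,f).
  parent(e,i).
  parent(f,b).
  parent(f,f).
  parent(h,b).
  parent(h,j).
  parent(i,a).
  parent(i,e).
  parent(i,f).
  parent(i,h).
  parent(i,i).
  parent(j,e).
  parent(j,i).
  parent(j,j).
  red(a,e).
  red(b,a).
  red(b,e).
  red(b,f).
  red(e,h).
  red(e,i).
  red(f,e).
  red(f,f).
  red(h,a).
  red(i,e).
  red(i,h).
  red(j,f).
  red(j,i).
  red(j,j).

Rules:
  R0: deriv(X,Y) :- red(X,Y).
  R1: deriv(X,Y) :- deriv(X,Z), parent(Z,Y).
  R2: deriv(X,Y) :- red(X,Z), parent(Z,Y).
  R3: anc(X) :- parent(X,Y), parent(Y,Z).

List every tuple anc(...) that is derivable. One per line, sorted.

round 1: derive anc(a) via R3 from parent(a,i), parent(i,a)
round 1: derive anc(e) via R3 from parent(e,f), parent(f,b)
round 1: derive anc(f) via R3 from parent(f,f), parent(f,b)
round 1: derive anc(h) via R3 from parent(h,j), parent(j,e)
round 1: derive anc(i) via R3 from parent(i,a), parent(a,i)
round 1: derive anc(j) via R3 from parent(j,e), parent(e,f)

anc(a)
anc(e)
anc(f)
anc(h)
anc(i)
anc(j)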